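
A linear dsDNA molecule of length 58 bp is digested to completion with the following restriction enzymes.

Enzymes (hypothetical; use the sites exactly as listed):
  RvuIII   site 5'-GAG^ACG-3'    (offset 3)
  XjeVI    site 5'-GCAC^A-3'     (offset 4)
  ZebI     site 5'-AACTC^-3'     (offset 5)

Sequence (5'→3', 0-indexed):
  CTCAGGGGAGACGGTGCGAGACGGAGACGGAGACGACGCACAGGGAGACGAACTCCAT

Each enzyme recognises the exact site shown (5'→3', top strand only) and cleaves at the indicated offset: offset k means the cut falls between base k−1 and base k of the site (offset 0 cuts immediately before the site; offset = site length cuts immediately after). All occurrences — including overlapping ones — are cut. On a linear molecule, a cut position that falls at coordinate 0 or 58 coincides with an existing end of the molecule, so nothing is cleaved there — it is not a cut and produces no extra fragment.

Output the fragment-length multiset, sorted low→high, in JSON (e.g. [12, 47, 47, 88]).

[3,6,6,6,8,9,10,10]

Per-enzyme occurrences:
  RvuIII (GAGACG, off=3): starts [7, 17, 23, 29, 44] → cuts [10, 20, 26, 32, 47]
  XjeVI (GCACA, off=4): starts [37] → cuts [41]
  ZebI (AACTC, off=5): starts [50] → cuts [55]

Pooled cuts: [10, 20, 26, 32, 41, 47, 55]

Fragments:
  [0,10): 10 bp
  [10,20): 10 bp
  [20,26): 6 bp
  [26,32): 6 bp
  [32,41): 9 bp
  [41,47): 6 bp
  [47,55): 8 bp
  [55,58): 3 bp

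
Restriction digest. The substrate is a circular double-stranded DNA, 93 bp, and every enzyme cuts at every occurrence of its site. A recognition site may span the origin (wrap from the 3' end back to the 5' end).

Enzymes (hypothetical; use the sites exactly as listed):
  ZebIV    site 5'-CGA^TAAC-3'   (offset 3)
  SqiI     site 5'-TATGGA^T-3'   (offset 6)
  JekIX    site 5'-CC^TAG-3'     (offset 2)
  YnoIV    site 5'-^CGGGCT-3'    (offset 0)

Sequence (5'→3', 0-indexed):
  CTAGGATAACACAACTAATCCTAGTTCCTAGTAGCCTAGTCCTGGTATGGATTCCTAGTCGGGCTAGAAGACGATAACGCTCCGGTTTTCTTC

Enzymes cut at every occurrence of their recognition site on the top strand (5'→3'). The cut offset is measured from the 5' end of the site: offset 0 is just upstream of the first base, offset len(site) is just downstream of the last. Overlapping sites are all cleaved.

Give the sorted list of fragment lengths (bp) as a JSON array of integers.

[4,4,7,8,15,15,20,20]

Site scan:
  ZebIV (CGATAAC, off=3): starts [71] → cuts [74]
  SqiI (TATGGAT, off=6): starts [45] → cuts [51]
  JekIX (CCTAG, off=2): starts [19, 26, 34, 53, 92] → cuts [1, 21, 28, 36, 55]
  YnoIV (CGGGCT, off=0): starts [59] → cuts [59]

All cut coordinates (distinct, sorted): [1, 21, 28, 36, 51, 55, 59, 74]

Fragment lengths:
  1→21: 20 bp
  21→28: 7 bp
  28→36: 8 bp
  36→51: 15 bp
  51→55: 4 bp
  55→59: 4 bp
  59→74: 15 bp
  74→1 (wrap): 93-74+1 = 20 bp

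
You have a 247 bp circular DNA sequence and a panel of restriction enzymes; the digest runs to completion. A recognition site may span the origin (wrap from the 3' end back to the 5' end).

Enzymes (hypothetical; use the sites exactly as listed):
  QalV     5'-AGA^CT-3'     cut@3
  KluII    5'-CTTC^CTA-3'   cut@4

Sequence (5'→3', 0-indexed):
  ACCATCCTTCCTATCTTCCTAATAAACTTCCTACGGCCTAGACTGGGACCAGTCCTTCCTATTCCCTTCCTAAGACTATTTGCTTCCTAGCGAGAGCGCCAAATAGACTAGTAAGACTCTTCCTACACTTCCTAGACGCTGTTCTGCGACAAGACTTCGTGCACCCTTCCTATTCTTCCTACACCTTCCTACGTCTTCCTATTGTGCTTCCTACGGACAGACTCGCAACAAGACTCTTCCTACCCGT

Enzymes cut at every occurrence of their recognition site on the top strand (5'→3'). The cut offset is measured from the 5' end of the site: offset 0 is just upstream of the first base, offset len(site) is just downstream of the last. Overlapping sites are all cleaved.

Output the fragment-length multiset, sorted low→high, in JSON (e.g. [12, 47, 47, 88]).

[6,6,6,8,9,9,9,10,10,11,11,11,12,12,12,12,15,16,18,21,23]

Scan for sites:
  QalV AGACT/3: at [39, 72, 104, 113, 151, 218, 230] ⇒ [42, 75, 107, 116, 154, 221, 233]
  KluII CTTCCTA/4: at [6, 14, 26, 54, 65, 82, 118, 127, 165, 174, 184, 194, 206, 235] ⇒ [10, 18, 30, 58, 69, 86, 122, 131, 169, 178, 188, 198, 210, 239]

Pooled cuts: [10, 18, 30, 42, 58, 69, 75, 86, 107, 116, 122, 131, 154, 169, 178, 188, 198, 210, 221, 233, 239]

Fragments:
  10→18: 8 bp
  18→30: 12 bp
  30→42: 12 bp
  42→58: 16 bp
  58→69: 11 bp
  69→75: 6 bp
  75→86: 11 bp
  86→107: 21 bp
  107→116: 9 bp
  116→122: 6 bp
  122→131: 9 bp
  131→154: 23 bp
  154→169: 15 bp
  169→178: 9 bp
  178→188: 10 bp
  188→198: 10 bp
  198→210: 12 bp
  210→221: 11 bp
  221→233: 12 bp
  233→239: 6 bp
  239→10 (wrap): 247-239+10 = 18 bp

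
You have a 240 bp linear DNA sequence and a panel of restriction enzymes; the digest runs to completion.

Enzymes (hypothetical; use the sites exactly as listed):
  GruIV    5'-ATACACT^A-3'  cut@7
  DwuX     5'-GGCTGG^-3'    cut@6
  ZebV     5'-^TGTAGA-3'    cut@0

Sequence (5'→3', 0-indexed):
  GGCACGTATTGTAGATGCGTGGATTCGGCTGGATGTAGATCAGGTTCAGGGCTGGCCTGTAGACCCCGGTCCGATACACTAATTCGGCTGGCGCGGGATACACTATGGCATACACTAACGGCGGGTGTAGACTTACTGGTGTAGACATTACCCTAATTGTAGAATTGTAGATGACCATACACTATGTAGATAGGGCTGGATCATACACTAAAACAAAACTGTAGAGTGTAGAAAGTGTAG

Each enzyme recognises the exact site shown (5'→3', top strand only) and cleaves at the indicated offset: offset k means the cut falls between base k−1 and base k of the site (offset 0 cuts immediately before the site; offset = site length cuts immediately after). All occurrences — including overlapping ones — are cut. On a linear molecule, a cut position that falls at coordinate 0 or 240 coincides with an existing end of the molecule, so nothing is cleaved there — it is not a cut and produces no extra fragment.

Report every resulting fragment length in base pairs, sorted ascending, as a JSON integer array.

Scan for sites:
  GruIV (ATACACTA, off=7): starts [73, 97, 109, 176, 202] → cuts [80, 104, 116, 183, 209]
  DwuX (GGCTGG, off=6): starts [26, 49, 85, 193] → cuts [32, 55, 91, 199]
  ZebV (TGTAGA, off=0): starts [9, 33, 57, 125, 139, 157, 165, 184, 219, 226] → cuts [9, 33, 57, 125, 139, 157, 165, 184, 219, 226]

Pooled cuts: [9, 32, 33, 55, 57, 80, 91, 104, 116, 125, 139, 157, 165, 183, 184, 199, 209, 219, 226]

Fragments:
  [0,9): 9 bp
  [9,32): 23 bp
  [32,33): 1 bp
  [33,55): 22 bp
  [55,57): 2 bp
  [57,80): 23 bp
  [80,91): 11 bp
  [91,104): 13 bp
  [104,116): 12 bp
  [116,125): 9 bp
  [125,139): 14 bp
  [139,157): 18 bp
  [157,165): 8 bp
  [165,183): 18 bp
  [183,184): 1 bp
  [184,199): 15 bp
  [199,209): 10 bp
  [209,219): 10 bp
  [219,226): 7 bp
  [226,240): 14 bp

[1,1,2,7,8,9,9,10,10,11,12,13,14,14,15,18,18,22,23,23]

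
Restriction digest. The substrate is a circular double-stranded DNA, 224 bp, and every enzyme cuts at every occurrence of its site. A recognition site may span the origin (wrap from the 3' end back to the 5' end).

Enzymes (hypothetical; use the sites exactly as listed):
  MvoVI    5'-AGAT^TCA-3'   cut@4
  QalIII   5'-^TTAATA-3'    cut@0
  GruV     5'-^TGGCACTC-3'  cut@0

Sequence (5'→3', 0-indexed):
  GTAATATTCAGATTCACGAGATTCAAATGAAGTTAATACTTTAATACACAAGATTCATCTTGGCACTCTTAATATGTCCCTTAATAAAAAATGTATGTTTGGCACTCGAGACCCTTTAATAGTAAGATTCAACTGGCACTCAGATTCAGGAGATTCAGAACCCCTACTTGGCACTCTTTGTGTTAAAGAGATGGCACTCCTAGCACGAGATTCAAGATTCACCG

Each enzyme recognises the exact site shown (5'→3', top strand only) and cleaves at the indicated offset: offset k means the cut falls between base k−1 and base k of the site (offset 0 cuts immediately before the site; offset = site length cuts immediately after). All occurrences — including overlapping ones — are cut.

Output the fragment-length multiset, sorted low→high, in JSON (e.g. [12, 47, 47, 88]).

[5,6,7,8,8,9,9,10,12,12,13,14,14,16,19,19,20,23]

Per-enzyme occurrences:
  MvoVI AGATTCA/4: at [9, 18, 50, 124, 141, 150, 207, 214] ⇒ [13, 22, 54, 128, 145, 154, 211, 218]
  QalIII TTAATA/0: at [32, 40, 68, 80, 115] ⇒ [32, 40, 68, 80, 115]
  GruV TGGCACTC/0: at [60, 99, 133, 168, 191] ⇒ [60, 99, 133, 168, 191]

Pooled cuts: [13, 22, 32, 40, 54, 60, 68, 80, 99, 115, 128, 133, 145, 154, 168, 191, 211, 218]

Fragment lengths:
  13→22: 9 bp
  22→32: 10 bp
  32→40: 8 bp
  40→54: 14 bp
  54→60: 6 bp
  60→68: 8 bp
  68→80: 12 bp
  80→99: 19 bp
  99→115: 16 bp
  115→128: 13 bp
  128→133: 5 bp
  133→145: 12 bp
  145→154: 9 bp
  154→168: 14 bp
  168→191: 23 bp
  191→211: 20 bp
  211→218: 7 bp
  218→13 (wrap): 224-218+13 = 19 bp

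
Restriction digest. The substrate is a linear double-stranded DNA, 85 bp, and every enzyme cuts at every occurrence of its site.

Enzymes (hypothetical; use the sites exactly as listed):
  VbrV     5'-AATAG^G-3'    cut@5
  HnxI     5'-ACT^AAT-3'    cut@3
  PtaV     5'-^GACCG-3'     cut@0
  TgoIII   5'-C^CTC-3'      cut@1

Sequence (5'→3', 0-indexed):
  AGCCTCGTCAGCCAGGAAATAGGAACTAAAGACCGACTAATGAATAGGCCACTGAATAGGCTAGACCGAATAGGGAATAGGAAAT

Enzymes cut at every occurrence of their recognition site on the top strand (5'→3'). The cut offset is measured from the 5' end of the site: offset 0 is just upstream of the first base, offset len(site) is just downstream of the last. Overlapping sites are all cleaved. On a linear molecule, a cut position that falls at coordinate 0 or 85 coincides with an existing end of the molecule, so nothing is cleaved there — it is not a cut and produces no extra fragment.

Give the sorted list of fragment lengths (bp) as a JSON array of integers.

Scan for sites:
  VbrV AATAGG/5: at [17, 42, 54, 68, 75] ⇒ [22, 47, 59, 73, 80]
  HnxI ACTAAT/3: at [35] ⇒ [38]
  PtaV GACCG/0: at [30, 63] ⇒ [30, 63]
  TgoIII CCTC/1: at [2] ⇒ [3]

Pooled cuts: [3, 22, 30, 38, 47, 59, 63, 73, 80]

Fragments:
  [0,3): 3 bp
  [3,22): 19 bp
  [22,30): 8 bp
  [30,38): 8 bp
  [38,47): 9 bp
  [47,59): 12 bp
  [59,63): 4 bp
  [63,73): 10 bp
  [73,80): 7 bp
  [80,85): 5 bp

[3,4,5,7,8,8,9,10,12,19]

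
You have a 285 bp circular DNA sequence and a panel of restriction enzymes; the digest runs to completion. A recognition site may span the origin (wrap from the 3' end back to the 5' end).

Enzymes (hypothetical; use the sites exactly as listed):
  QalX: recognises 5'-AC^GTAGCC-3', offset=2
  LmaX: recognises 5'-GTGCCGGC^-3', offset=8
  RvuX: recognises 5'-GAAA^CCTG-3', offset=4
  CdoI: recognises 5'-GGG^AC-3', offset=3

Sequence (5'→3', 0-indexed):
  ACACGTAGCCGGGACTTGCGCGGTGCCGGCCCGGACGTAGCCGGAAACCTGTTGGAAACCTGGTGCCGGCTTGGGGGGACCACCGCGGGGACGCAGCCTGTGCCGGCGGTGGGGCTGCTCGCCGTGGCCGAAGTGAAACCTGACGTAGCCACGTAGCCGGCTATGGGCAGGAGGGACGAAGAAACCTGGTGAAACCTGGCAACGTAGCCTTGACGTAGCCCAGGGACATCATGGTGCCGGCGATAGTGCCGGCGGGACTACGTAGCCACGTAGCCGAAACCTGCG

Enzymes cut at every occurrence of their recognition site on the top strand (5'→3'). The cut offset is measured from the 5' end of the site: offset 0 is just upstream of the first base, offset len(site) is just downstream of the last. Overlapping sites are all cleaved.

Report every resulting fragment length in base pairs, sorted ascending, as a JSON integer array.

Site scan:
  QalX ACGTAGCC/2: at [2, 34, 142, 150, 201, 212, 259, 267] ⇒ [4, 36, 144, 152, 203, 214, 261, 269]
  LmaX GTGCCGGC/8: at [22, 62, 99, 233, 245] ⇒ [30, 70, 107, 241, 253]
  RvuX GAAACCTG/4: at [43, 54, 134, 180, 190, 275] ⇒ [47, 58, 138, 184, 194, 279]
  CdoI GGGAC/3: at [10, 75, 87, 172, 222, 253] ⇒ [13, 78, 90, 175, 225, 256]

All cut coordinates (distinct, sorted): [4, 13, 30, 36, 47, 58, 70, 78, 90, 107, 138, 144, 152, 175, 184, 194, 203, 214, 225, 241, 253, 256, 261, 269, 279]

Fragments:
  4→13: 9 bp
  13→30: 17 bp
  30→36: 6 bp
  36→47: 11 bp
  47→58: 11 bp
  58→70: 12 bp
  70→78: 8 bp
  78→90: 12 bp
  90→107: 17 bp
  107→138: 31 bp
  138→144: 6 bp
  144→152: 8 bp
  152→175: 23 bp
  175→184: 9 bp
  184→194: 10 bp
  194→203: 9 bp
  203→214: 11 bp
  214→225: 11 bp
  225→241: 16 bp
  241→253: 12 bp
  253→256: 3 bp
  256→261: 5 bp
  261→269: 8 bp
  269→279: 10 bp
  279→4 (wrap): 285-279+4 = 10 bp

[3,5,6,6,8,8,8,9,9,9,10,10,10,11,11,11,11,12,12,12,16,17,17,23,31]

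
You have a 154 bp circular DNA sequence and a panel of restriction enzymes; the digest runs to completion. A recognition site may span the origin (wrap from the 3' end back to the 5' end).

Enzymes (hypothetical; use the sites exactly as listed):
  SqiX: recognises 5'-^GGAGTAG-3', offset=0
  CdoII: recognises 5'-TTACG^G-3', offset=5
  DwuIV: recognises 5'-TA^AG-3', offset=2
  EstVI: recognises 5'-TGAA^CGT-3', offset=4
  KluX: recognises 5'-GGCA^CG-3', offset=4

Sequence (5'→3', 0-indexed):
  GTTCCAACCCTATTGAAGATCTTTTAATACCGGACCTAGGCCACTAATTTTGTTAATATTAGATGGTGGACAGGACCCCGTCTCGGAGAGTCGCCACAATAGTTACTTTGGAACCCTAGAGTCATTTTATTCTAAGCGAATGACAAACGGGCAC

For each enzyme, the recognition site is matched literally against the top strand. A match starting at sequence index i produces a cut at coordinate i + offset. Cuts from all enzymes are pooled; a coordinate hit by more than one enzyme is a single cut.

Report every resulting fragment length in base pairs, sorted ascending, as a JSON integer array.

Scan for sites:
  SqiX (GGAGTAG, off=0): no sites
  CdoII (TTACGG, off=5): no sites
  DwuIV (TAAG, off=2): starts [132] → cuts [134]
  EstVI (TGAACGT, off=4): no sites
  KluX (GGCACG, off=4): starts [149] → cuts [153]

Pooled cuts: [134, 153]

Fragment lengths:
  134→153: 19 bp
  153→134 (wrap): 154-153+134 = 135 bp

[19,135]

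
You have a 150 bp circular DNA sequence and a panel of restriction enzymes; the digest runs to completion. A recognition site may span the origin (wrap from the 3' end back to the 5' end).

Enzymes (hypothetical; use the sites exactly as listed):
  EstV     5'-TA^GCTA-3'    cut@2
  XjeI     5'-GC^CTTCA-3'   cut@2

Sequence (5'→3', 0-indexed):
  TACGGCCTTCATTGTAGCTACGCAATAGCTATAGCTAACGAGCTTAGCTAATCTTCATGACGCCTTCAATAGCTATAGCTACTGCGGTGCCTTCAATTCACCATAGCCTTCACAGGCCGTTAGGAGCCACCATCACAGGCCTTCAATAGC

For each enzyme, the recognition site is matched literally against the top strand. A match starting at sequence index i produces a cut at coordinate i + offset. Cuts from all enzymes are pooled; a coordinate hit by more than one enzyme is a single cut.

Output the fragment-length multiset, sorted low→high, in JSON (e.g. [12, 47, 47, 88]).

Per-enzyme occurrences:
  EstV (TAGCTA, off=2): starts [14, 25, 31, 44, 69, 75, 146] → cuts [16, 27, 33, 46, 71, 77, 148]
  XjeI (GCCTTCA, off=2): starts [4, 61, 88, 105, 138] → cuts [6, 63, 90, 107, 140]

Pooled cuts: [6, 16, 27, 33, 46, 63, 71, 77, 90, 107, 140, 148]

Fragments:
  6→16: 10 bp
  16→27: 11 bp
  27→33: 6 bp
  33→46: 13 bp
  46→63: 17 bp
  63→71: 8 bp
  71→77: 6 bp
  77→90: 13 bp
  90→107: 17 bp
  107→140: 33 bp
  140→148: 8 bp
  148→6 (wrap): 150-148+6 = 8 bp

[6,6,8,8,8,10,11,13,13,17,17,33]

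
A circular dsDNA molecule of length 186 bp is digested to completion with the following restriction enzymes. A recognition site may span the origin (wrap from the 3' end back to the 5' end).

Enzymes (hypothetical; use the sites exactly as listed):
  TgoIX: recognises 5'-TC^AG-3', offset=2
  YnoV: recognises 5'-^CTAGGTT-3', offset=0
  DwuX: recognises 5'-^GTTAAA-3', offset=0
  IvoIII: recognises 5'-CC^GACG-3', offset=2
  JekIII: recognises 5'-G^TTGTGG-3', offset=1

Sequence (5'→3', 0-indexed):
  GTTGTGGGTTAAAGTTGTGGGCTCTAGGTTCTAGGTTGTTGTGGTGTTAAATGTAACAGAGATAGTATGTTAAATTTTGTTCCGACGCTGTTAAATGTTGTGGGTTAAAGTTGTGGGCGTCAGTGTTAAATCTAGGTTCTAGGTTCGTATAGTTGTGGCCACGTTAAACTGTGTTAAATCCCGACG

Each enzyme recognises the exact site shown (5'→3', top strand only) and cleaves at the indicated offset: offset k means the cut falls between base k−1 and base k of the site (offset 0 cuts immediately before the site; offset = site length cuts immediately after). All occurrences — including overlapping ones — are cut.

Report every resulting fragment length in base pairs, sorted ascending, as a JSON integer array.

[3,5,6,6,6,7,7,7,7,7,7,8,8,9,10,10,10,11,14,15,23]

Per-enzyme occurrences:
  TgoIX (TCAG, off=2): starts [119] → cuts [121]
  YnoV (CTAGGTT, off=0): starts [23, 30, 131, 138] → cuts [23, 30, 131, 138]
  DwuX (GTTAAA, off=0): starts [7, 45, 68, 89, 103, 124, 162, 172] → cuts [7, 45, 68, 89, 103, 124, 162, 172]
  IvoIII (CCGACG, off=2): starts [81, 180] → cuts [83, 182]
  JekIII (GTTGTGG, off=1): starts [0, 13, 37, 96, 109, 151] → cuts [1, 14, 38, 97, 110, 152]

Pooled cuts: [1, 7, 14, 23, 30, 38, 45, 68, 83, 89, 97, 103, 110, 121, 124, 131, 138, 152, 162, 172, 182]

Fragment lengths:
  1→7: 6 bp
  7→14: 7 bp
  14→23: 9 bp
  23→30: 7 bp
  30→38: 8 bp
  38→45: 7 bp
  45→68: 23 bp
  68→83: 15 bp
  83→89: 6 bp
  89→97: 8 bp
  97→103: 6 bp
  103→110: 7 bp
  110→121: 11 bp
  121→124: 3 bp
  124→131: 7 bp
  131→138: 7 bp
  138→152: 14 bp
  152→162: 10 bp
  162→172: 10 bp
  172→182: 10 bp
  182→1 (wrap): 186-182+1 = 5 bp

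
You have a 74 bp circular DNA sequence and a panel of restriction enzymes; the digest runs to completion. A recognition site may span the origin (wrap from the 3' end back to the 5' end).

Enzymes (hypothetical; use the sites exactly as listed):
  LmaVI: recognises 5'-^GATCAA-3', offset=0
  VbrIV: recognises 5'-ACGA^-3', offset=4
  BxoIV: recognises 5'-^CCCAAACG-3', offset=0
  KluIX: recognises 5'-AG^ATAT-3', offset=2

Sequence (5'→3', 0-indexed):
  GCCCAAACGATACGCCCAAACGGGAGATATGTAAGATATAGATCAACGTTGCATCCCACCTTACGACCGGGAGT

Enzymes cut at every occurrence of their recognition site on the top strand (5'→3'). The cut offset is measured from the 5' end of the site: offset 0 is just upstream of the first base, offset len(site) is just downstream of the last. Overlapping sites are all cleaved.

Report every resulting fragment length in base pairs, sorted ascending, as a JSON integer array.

Site scan:
  LmaVI (GATCAA, off=0): starts [40] → cuts [40]
  VbrIV (ACGA, off=4): starts [6, 62] → cuts [10, 66]
  BxoIV (CCCAAACG, off=0): starts [1, 14] → cuts [1, 14]
  KluIX (AGATAT, off=2): starts [24, 33] → cuts [26, 35]

All cut coordinates (distinct, sorted): [1, 10, 14, 26, 35, 40, 66]

Fragments:
  1→10: 9 bp
  10→14: 4 bp
  14→26: 12 bp
  26→35: 9 bp
  35→40: 5 bp
  40→66: 26 bp
  66→1 (wrap): 74-66+1 = 9 bp

[4,5,9,9,9,12,26]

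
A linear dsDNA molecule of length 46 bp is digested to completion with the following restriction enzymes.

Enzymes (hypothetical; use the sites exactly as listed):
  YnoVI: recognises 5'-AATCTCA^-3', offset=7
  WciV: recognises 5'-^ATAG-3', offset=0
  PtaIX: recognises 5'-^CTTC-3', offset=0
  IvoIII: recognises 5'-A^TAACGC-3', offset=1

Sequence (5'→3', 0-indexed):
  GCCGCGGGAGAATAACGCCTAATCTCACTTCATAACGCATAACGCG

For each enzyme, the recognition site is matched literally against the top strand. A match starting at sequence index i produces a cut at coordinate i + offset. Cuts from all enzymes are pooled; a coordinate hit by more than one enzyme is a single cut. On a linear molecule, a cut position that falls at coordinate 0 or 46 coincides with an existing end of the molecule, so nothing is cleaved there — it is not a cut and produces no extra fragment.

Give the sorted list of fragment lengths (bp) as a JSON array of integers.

[5,7,7,12,15]

Per-enzyme occurrences:
  YnoVI (AATCTCA, off=7): starts [20] → cuts [27]
  WciV (ATAG, off=0): no sites
  PtaIX (CTTC, off=0): starts [27] → cuts [27]
  IvoIII (ATAACGC, off=1): starts [11, 31, 38] → cuts [12, 32, 39]

Pooled cuts: [12, 27, 32, 39]

Fragment lengths:
  [0,12): 12 bp
  [12,27): 15 bp
  [27,32): 5 bp
  [32,39): 7 bp
  [39,46): 7 bp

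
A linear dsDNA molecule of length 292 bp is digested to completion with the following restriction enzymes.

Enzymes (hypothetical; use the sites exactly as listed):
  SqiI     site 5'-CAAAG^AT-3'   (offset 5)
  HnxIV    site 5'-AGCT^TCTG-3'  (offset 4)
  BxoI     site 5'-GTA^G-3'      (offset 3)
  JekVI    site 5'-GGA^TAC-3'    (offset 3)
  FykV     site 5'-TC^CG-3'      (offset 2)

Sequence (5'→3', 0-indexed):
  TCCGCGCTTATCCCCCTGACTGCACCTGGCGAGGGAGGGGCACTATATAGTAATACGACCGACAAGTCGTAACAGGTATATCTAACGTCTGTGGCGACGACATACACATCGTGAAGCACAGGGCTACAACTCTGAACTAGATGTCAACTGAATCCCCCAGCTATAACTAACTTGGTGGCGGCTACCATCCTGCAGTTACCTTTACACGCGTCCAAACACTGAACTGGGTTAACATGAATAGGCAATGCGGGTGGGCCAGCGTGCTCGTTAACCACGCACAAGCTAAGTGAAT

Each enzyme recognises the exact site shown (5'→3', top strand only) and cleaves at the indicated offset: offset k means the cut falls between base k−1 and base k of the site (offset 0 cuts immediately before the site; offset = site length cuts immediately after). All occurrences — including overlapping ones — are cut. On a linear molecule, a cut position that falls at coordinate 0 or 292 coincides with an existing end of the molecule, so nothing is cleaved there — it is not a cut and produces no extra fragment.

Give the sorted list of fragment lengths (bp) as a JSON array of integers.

[2,290]

Scan for sites:
  SqiI (CAAAGAT, off=5): no sites
  HnxIV (AGCTTCTG, off=4): no sites
  BxoI (GTAG, off=3): no sites
  JekVI (GGATAC, off=3): no sites
  FykV (TCCG, off=2): starts [0] → cuts [2]

All cut coordinates (distinct, sorted): [2]

Fragments:
  [0,2): 2 bp
  [2,292): 290 bp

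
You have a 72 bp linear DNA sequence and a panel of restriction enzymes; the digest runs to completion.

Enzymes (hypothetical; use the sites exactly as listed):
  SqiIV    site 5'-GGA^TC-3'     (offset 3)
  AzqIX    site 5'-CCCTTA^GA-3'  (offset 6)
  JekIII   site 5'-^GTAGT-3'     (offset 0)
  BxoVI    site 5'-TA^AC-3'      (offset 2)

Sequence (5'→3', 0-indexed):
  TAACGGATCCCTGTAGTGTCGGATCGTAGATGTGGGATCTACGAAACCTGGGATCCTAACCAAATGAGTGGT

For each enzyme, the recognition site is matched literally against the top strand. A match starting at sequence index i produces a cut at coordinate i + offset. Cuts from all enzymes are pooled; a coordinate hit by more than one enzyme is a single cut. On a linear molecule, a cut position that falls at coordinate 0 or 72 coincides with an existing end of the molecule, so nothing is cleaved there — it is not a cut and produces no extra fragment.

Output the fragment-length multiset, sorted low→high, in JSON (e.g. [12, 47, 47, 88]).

Per-enzyme occurrences:
  SqiIV GGATC/3: at [4, 20, 34, 50] ⇒ [7, 23, 37, 53]
  AzqIX (CCCTTAGA, off=6): no sites
  JekIII GTAGT/0: at [12] ⇒ [12]
  BxoVI TAAC/2: at [0, 56] ⇒ [2, 58]

Pooled cuts: [2, 7, 12, 23, 37, 53, 58]

Fragments:
  [0,2): 2 bp
  [2,7): 5 bp
  [7,12): 5 bp
  [12,23): 11 bp
  [23,37): 14 bp
  [37,53): 16 bp
  [53,58): 5 bp
  [58,72): 14 bp

[2,5,5,5,11,14,14,16]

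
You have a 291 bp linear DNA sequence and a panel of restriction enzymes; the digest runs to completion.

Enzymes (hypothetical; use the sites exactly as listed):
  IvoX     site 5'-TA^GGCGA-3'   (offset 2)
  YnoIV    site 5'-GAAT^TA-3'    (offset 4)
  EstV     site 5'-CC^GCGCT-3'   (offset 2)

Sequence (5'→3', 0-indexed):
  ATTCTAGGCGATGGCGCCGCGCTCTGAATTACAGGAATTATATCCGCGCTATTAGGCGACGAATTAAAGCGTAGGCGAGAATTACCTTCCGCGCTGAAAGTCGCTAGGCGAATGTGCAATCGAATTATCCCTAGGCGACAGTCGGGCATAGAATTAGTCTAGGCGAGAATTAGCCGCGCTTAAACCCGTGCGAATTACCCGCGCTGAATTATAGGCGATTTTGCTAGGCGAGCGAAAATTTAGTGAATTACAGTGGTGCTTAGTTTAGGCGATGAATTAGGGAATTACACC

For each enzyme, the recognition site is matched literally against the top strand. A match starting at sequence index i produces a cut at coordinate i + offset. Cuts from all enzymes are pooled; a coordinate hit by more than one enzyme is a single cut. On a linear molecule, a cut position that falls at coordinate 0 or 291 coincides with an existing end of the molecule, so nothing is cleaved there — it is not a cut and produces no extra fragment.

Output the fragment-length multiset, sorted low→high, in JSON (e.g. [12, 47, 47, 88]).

[4,5,5,6,6,7,7,8,8,8,9,9,9,9,9,9,10,10,11,12,13,16,19,19,20,21,22]

Site scan:
  IvoX (TAGGCGA, off=2): starts [4, 52, 71, 104, 131, 159, 211, 224, 265] → cuts [6, 54, 73, 106, 133, 161, 213, 226, 267]
  YnoIV (GAATTA, off=4): starts [25, 34, 60, 78, 121, 150, 166, 191, 205, 244, 273, 281] → cuts [29, 38, 64, 82, 125, 154, 170, 195, 209, 248, 277, 285]
  EstV (CCGCGCT, off=2): starts [16, 43, 88, 173, 198] → cuts [18, 45, 90, 175, 200]

All cut coordinates (distinct, sorted): [6, 18, 29, 38, 45, 54, 64, 73, 82, 90, 106, 125, 133, 154, 161, 170, 175, 195, 200, 209, 213, 226, 248, 267, 277, 285]

Fragments:
  [0,6): 6 bp
  [6,18): 12 bp
  [18,29): 11 bp
  [29,38): 9 bp
  [38,45): 7 bp
  [45,54): 9 bp
  [54,64): 10 bp
  [64,73): 9 bp
  [73,82): 9 bp
  [82,90): 8 bp
  [90,106): 16 bp
  [106,125): 19 bp
  [125,133): 8 bp
  [133,154): 21 bp
  [154,161): 7 bp
  [161,170): 9 bp
  [170,175): 5 bp
  [175,195): 20 bp
  [195,200): 5 bp
  [200,209): 9 bp
  [209,213): 4 bp
  [213,226): 13 bp
  [226,248): 22 bp
  [248,267): 19 bp
  [267,277): 10 bp
  [277,285): 8 bp
  [285,291): 6 bp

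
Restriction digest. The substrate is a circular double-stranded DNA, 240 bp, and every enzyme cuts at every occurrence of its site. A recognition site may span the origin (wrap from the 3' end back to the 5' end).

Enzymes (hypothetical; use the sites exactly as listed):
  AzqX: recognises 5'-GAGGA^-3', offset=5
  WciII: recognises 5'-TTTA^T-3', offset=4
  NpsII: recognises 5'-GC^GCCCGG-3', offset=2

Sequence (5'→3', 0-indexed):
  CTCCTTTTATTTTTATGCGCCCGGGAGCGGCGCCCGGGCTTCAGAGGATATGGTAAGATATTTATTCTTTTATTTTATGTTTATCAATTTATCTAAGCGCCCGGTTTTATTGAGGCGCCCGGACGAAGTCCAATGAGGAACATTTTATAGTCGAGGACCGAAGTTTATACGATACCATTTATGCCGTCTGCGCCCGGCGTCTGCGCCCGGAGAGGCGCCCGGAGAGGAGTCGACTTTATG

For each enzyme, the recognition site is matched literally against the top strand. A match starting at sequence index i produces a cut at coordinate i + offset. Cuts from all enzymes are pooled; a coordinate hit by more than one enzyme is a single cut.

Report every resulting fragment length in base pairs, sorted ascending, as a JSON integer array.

[3,5,6,6,7,7,8,8,8,10,10,10,10,11,11,12,12,13,13,14,16,17,23]

Per-enzyme occurrences:
  AzqX (GAGGA, off=5): starts [43, 134, 152, 223] → cuts [48, 139, 157, 228]
  WciII (TTTAT, off=4): starts [5, 11, 60, 68, 73, 79, 87, 105, 143, 163, 177, 234] → cuts [9, 15, 64, 72, 77, 83, 91, 109, 147, 167, 181, 238]
  NpsII (GCGCCCGG, off=2): starts [16, 29, 96, 114, 189, 202, 214] → cuts [18, 31, 98, 116, 191, 204, 216]

All cut coordinates (distinct, sorted): [9, 15, 18, 31, 48, 64, 72, 77, 83, 91, 98, 109, 116, 139, 147, 157, 167, 181, 191, 204, 216, 228, 238]

Fragments:
  9→15: 6 bp
  15→18: 3 bp
  18→31: 13 bp
  31→48: 17 bp
  48→64: 16 bp
  64→72: 8 bp
  72→77: 5 bp
  77→83: 6 bp
  83→91: 8 bp
  91→98: 7 bp
  98→109: 11 bp
  109→116: 7 bp
  116→139: 23 bp
  139→147: 8 bp
  147→157: 10 bp
  157→167: 10 bp
  167→181: 14 bp
  181→191: 10 bp
  191→204: 13 bp
  204→216: 12 bp
  216→228: 12 bp
  228→238: 10 bp
  238→9 (wrap): 240-238+9 = 11 bp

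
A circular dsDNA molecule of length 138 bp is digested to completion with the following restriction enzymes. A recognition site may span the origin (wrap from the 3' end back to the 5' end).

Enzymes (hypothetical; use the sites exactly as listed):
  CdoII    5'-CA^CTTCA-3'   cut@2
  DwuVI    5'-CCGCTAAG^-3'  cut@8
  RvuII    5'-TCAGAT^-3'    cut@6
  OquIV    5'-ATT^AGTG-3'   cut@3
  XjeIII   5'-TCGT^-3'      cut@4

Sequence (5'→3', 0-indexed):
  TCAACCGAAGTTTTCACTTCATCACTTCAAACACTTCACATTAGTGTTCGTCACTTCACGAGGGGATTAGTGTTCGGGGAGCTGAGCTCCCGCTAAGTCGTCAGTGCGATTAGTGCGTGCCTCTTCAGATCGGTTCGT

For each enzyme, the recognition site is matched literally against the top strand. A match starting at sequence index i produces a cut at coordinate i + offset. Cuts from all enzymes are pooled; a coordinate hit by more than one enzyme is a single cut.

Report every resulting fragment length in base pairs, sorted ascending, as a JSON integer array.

Scan for sites:
  CdoII (CACTTCA, off=2): starts [14, 22, 31, 51] → cuts [16, 24, 33, 53]
  DwuVI (CCGCTAAG, off=8): starts [89] → cuts [97]
  RvuII (TCAGAT, off=6): starts [124] → cuts [130]
  OquIV (ATTAGTG, off=3): starts [39, 65, 108] → cuts [42, 68, 111]
  XjeIII (TCGT, off=4): starts [47, 97, 134] → cuts [0, 51, 101]

All cut coordinates (distinct, sorted): [0, 16, 24, 33, 42, 51, 53, 68, 97, 101, 111, 130]

Fragment lengths:
  0→16: 16 bp
  16→24: 8 bp
  24→33: 9 bp
  33→42: 9 bp
  42→51: 9 bp
  51→53: 2 bp
  53→68: 15 bp
  68→97: 29 bp
  97→101: 4 bp
  101→111: 10 bp
  111→130: 19 bp
  130→0 (wrap): 138-130+0 = 8 bp

[2,4,8,8,9,9,9,10,15,16,19,29]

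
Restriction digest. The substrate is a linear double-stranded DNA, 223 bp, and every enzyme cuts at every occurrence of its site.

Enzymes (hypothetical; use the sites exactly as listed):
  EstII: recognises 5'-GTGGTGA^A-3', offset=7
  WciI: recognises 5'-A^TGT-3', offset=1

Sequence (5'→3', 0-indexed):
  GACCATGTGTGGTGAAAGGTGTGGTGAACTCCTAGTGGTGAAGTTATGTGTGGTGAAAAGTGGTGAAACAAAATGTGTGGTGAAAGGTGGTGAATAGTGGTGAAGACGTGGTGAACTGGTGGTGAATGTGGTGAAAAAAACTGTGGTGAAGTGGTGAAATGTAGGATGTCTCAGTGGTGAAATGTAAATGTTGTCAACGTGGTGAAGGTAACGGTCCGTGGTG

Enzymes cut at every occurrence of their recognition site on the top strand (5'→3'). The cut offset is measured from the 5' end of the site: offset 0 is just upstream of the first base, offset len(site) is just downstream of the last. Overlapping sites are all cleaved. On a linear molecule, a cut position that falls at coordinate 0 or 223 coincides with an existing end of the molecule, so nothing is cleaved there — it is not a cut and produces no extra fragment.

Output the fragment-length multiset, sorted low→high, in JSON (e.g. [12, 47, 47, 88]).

Site scan:
  EstII GTGGTGAA/7: at [8, 20, 34, 49, 59, 76, 86, 96, 107, 118, 127, 142, 150, 173, 198] ⇒ [15, 27, 41, 56, 66, 83, 93, 103, 114, 125, 134, 149, 157, 180, 205]
  WciI ATGT/1: at [4, 45, 72, 125, 158, 165, 181, 187] ⇒ [5, 46, 73, 126, 159, 166, 182, 188]

All cut coordinates (distinct, sorted): [5, 15, 27, 41, 46, 56, 66, 73, 83, 93, 103, 114, 125, 126, 134, 149, 157, 159, 166, 180, 182, 188, 205]

Fragments:
  [0,5): 5 bp
  [5,15): 10 bp
  [15,27): 12 bp
  [27,41): 14 bp
  [41,46): 5 bp
  [46,56): 10 bp
  [56,66): 10 bp
  [66,73): 7 bp
  [73,83): 10 bp
  [83,93): 10 bp
  [93,103): 10 bp
  [103,114): 11 bp
  [114,125): 11 bp
  [125,126): 1 bp
  [126,134): 8 bp
  [134,149): 15 bp
  [149,157): 8 bp
  [157,159): 2 bp
  [159,166): 7 bp
  [166,180): 14 bp
  [180,182): 2 bp
  [182,188): 6 bp
  [188,205): 17 bp
  [205,223): 18 bp

[1,2,2,5,5,6,7,7,8,8,10,10,10,10,10,10,11,11,12,14,14,15,17,18]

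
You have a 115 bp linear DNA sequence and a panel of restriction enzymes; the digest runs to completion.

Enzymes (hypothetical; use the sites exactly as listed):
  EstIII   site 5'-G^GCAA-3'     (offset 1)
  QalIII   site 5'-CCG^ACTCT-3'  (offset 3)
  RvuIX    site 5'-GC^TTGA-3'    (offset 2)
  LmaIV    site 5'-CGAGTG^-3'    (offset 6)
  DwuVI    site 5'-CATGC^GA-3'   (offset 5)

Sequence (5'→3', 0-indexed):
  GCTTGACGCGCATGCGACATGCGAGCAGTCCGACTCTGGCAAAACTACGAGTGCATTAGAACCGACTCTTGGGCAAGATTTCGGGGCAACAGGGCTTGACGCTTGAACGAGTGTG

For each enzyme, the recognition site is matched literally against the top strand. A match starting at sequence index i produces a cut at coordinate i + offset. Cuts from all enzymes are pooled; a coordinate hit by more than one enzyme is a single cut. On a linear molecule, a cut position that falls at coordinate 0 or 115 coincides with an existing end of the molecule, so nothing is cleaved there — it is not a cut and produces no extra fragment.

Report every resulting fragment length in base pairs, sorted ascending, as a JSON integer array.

Scan for sites:
  EstIII GGCAA/1: at [37, 71, 84] ⇒ [38, 72, 85]
  QalIII CCGACTCT/3: at [29, 61] ⇒ [32, 64]
  RvuIX GCTTGA/2: at [0, 93, 100] ⇒ [2, 95, 102]
  LmaIV CGAGTG/6: at [47, 107] ⇒ [53, 113]
  DwuVI CATGCGA/5: at [10, 17] ⇒ [15, 22]

All cut coordinates (distinct, sorted): [2, 15, 22, 32, 38, 53, 64, 72, 85, 95, 102, 113]

Fragment lengths:
  [0,2): 2 bp
  [2,15): 13 bp
  [15,22): 7 bp
  [22,32): 10 bp
  [32,38): 6 bp
  [38,53): 15 bp
  [53,64): 11 bp
  [64,72): 8 bp
  [72,85): 13 bp
  [85,95): 10 bp
  [95,102): 7 bp
  [102,113): 11 bp
  [113,115): 2 bp

[2,2,6,7,7,8,10,10,11,11,13,13,15]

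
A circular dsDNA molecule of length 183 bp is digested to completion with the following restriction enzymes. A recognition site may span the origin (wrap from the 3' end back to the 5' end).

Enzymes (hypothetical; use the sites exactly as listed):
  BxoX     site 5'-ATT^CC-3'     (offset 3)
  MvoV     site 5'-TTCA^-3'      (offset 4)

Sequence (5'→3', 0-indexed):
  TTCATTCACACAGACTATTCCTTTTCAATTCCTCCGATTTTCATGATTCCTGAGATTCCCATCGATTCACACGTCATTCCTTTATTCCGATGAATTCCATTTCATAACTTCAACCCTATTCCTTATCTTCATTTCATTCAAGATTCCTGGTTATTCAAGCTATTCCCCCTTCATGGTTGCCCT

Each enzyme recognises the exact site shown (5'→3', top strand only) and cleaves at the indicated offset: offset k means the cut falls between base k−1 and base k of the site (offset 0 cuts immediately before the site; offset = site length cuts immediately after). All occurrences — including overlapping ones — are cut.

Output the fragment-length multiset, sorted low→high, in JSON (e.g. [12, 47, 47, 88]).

Per-enzyme occurrences:
  BxoX (ATTCC, off=3): starts [16, 27, 45, 54, 75, 83, 93, 117, 142, 161] → cuts [19, 30, 48, 57, 78, 86, 96, 120, 145, 164]
  MvoV (TTCA, off=4): starts [0, 4, 23, 39, 65, 100, 108, 127, 132, 136, 153, 169] → cuts [4, 8, 27, 43, 69, 104, 112, 131, 136, 140, 157, 173]

All cut coordinates (distinct, sorted): [4, 8, 19, 27, 30, 43, 48, 57, 69, 78, 86, 96, 104, 112, 120, 131, 136, 140, 145, 157, 164, 173]

Fragment lengths:
  4→8: 4 bp
  8→19: 11 bp
  19→27: 8 bp
  27→30: 3 bp
  30→43: 13 bp
  43→48: 5 bp
  48→57: 9 bp
  57→69: 12 bp
  69→78: 9 bp
  78→86: 8 bp
  86→96: 10 bp
  96→104: 8 bp
  104→112: 8 bp
  112→120: 8 bp
  120→131: 11 bp
  131→136: 5 bp
  136→140: 4 bp
  140→145: 5 bp
  145→157: 12 bp
  157→164: 7 bp
  164→173: 9 bp
  173→4 (wrap): 183-173+4 = 14 bp

[3,4,4,5,5,5,7,8,8,8,8,8,9,9,9,10,11,11,12,12,13,14]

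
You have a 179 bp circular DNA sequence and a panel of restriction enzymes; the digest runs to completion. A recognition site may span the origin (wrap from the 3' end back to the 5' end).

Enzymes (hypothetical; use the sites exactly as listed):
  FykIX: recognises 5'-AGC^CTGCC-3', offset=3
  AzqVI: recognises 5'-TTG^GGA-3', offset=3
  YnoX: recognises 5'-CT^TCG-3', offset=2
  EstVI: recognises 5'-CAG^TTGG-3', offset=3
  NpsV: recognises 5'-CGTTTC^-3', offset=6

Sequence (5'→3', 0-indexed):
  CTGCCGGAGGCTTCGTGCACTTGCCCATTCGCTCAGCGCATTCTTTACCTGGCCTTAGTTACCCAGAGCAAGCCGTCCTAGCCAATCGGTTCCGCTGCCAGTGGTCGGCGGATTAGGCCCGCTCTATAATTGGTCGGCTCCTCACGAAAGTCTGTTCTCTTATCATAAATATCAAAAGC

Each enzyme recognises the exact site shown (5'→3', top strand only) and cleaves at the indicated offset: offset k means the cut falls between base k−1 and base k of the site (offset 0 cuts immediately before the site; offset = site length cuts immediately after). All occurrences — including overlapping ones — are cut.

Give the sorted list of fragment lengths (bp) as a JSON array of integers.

Site scan:
  FykIX AGCCTGCC/3: at [176] ⇒ [0]
  AzqVI (TTGGGA, off=3): no sites
  YnoX CTTCG/2: at [10] ⇒ [12]
  EstVI (CAGTTGG, off=3): no sites
  NpsV (CGTTTC, off=6): no sites

All cut coordinates (distinct, sorted): [0, 12]

Fragment lengths:
  0→12: 12 bp
  12→0 (wrap): 179-12+0 = 167 bp

[12,167]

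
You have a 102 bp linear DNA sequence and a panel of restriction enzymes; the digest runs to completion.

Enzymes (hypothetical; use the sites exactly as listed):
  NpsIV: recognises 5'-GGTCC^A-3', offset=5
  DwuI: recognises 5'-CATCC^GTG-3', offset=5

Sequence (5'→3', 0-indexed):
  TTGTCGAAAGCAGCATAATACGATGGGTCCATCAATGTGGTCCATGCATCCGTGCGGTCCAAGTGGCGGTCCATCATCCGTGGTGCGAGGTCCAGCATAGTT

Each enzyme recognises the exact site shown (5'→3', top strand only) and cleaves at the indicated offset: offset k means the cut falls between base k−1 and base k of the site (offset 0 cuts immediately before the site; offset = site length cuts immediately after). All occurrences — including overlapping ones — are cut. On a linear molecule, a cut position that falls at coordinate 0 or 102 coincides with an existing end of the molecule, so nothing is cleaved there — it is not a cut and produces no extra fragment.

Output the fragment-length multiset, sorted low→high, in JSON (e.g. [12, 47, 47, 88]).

[7,8,9,9,12,13,14,30]

Per-enzyme occurrences:
  NpsIV GGTCCA/5: at [25, 38, 55, 67, 88] ⇒ [30, 43, 60, 72, 93]
  DwuI CATCCGTG/5: at [46, 74] ⇒ [51, 79]

All cut coordinates (distinct, sorted): [30, 43, 51, 60, 72, 79, 93]

Fragments:
  [0,30): 30 bp
  [30,43): 13 bp
  [43,51): 8 bp
  [51,60): 9 bp
  [60,72): 12 bp
  [72,79): 7 bp
  [79,93): 14 bp
  [93,102): 9 bp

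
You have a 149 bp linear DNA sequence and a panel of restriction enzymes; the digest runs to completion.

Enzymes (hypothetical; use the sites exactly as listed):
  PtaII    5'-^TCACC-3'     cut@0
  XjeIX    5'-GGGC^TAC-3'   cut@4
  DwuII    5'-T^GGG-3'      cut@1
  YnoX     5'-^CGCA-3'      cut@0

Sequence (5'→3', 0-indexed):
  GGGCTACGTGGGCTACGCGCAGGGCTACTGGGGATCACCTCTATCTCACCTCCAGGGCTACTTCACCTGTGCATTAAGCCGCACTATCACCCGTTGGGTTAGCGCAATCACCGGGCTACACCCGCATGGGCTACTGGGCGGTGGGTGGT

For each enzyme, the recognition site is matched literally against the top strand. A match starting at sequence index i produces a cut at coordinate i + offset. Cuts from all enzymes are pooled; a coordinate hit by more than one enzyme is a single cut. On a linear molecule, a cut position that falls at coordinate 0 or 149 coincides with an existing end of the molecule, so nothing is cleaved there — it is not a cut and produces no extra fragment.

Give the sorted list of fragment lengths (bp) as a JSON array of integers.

Per-enzyme occurrences:
  PtaII (TCACC, off=0): starts [34, 45, 62, 86, 107] → cuts [34, 45, 62, 86, 107]
  XjeIX (GGGCTAC, off=4): starts [0, 9, 21, 54, 112, 127] → cuts [4, 13, 25, 58, 116, 131]
  DwuII (TGGG, off=1): starts [8, 28, 94, 126, 134, 141] → cuts [9, 29, 95, 127, 135, 142]
  YnoX (CGCA, off=0): starts [17, 79, 102, 122] → cuts [17, 79, 102, 122]

All cut coordinates (distinct, sorted): [4, 9, 13, 17, 25, 29, 34, 45, 58, 62, 79, 86, 95, 102, 107, 116, 122, 127, 131, 135, 142]

Fragments:
  [0,4): 4 bp
  [4,9): 5 bp
  [9,13): 4 bp
  [13,17): 4 bp
  [17,25): 8 bp
  [25,29): 4 bp
  [29,34): 5 bp
  [34,45): 11 bp
  [45,58): 13 bp
  [58,62): 4 bp
  [62,79): 17 bp
  [79,86): 7 bp
  [86,95): 9 bp
  [95,102): 7 bp
  [102,107): 5 bp
  [107,116): 9 bp
  [116,122): 6 bp
  [122,127): 5 bp
  [127,131): 4 bp
  [131,135): 4 bp
  [135,142): 7 bp
  [142,149): 7 bp

[4,4,4,4,4,4,4,5,5,5,5,6,7,7,7,7,8,9,9,11,13,17]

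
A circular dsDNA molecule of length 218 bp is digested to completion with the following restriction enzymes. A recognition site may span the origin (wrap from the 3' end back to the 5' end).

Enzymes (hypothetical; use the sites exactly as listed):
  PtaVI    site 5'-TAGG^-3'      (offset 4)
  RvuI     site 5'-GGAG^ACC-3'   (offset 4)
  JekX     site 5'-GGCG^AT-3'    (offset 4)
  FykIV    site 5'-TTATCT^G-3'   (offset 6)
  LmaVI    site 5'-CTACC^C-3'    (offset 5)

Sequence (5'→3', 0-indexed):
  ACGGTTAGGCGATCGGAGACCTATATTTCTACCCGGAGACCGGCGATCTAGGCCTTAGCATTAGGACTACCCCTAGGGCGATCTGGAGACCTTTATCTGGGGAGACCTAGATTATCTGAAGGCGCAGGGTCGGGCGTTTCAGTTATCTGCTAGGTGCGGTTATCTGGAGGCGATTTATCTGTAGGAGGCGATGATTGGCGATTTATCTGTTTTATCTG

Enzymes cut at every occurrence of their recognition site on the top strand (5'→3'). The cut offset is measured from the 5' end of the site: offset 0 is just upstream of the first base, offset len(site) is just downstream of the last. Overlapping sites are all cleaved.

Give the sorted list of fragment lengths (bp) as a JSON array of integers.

Scan for sites:
  PtaVI (TAGG, off=4): starts [5, 48, 61, 73, 150, 181] → cuts [9, 52, 65, 77, 154, 185]
  RvuI (GGAGACC, off=4): starts [14, 34, 84, 100] → cuts [18, 38, 88, 104]
  JekX (GGCGAT, off=4): starts [7, 41, 76, 168, 186, 196] → cuts [11, 45, 80, 172, 190, 200]
  FykIV (TTATCTG, off=6): starts [92, 111, 142, 159, 174, 202, 211] → cuts [98, 117, 148, 165, 180, 208, 217]
  LmaVI (CTACCC, off=5): starts [28, 66] → cuts [33, 71]

Pooled cuts: [9, 11, 18, 33, 38, 45, 52, 65, 71, 77, 80, 88, 98, 104, 117, 148, 154, 165, 172, 180, 185, 190, 200, 208, 217]

Fragments:
  9→11: 2 bp
  11→18: 7 bp
  18→33: 15 bp
  33→38: 5 bp
  38→45: 7 bp
  45→52: 7 bp
  52→65: 13 bp
  65→71: 6 bp
  71→77: 6 bp
  77→80: 3 bp
  80→88: 8 bp
  88→98: 10 bp
  98→104: 6 bp
  104→117: 13 bp
  117→148: 31 bp
  148→154: 6 bp
  154→165: 11 bp
  165→172: 7 bp
  172→180: 8 bp
  180→185: 5 bp
  185→190: 5 bp
  190→200: 10 bp
  200→208: 8 bp
  208→217: 9 bp
  217→9 (wrap): 218-217+9 = 10 bp

[2,3,5,5,5,6,6,6,6,7,7,7,7,8,8,8,9,10,10,10,11,13,13,15,31]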